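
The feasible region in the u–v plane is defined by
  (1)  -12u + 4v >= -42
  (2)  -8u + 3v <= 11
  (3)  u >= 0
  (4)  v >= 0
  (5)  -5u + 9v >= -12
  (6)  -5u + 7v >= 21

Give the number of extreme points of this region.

Of the 15 pairwise boundary intersections, those satisfying every inequality are:
  (85/2, 117)
  (189/32, 231/32)
  (0, 11/3)
  (0, 3)

4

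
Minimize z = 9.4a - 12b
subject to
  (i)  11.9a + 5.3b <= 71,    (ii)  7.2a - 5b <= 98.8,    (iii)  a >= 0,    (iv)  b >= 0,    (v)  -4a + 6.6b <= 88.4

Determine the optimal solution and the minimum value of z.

a = 0, b = 442/33, minimum z = -1768/11

Vertices and z = 9.4a - 12b:
  (710/119, 0) → z = 6674/119
  (4/4987, 66798/4987) → z = -4007692/24935
  (0, 0) → z = 0
  (0, 442/33) → z = -1768/11

At the optimal vertex, a = 0 and -4a + 6.6b = 88.4.
Solving simultaneously gives a = 0, b = 442/33.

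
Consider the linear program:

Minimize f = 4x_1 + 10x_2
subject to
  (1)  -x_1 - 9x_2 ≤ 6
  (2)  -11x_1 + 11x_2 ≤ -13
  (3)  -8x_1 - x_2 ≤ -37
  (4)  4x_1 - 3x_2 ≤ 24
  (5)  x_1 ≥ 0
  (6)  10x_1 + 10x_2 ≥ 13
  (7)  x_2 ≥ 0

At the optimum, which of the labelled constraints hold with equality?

Feasible corners and f = 4x_1 + 10x_2:
  (140/33, 101/33) → f = 1570/33
  (225/11, 212/11) → f = 3020/11
  (37/8, 0) → f = 37/2
  (6, 0) → f = 24

The minimum is at (37/8, 0). Substituting into each constraint, equality holds for (3) and (7); the remaining constraints have slack.

(3) and (7)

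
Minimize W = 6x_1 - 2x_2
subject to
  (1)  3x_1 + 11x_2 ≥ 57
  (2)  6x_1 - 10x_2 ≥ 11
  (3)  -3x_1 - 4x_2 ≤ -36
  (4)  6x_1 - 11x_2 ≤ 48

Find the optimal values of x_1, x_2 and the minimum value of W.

x_1 = 202/27, x_2 = 61/18, minimum W = 343/9

Corner points and W = 6x_1 - 2x_2:
  (8, 3) → W = 42
  (35/3, 2) → W = 66
  (202/27, 61/18) → W = 343/9
The feasible region is unbounded (it extends along (11, 6), (5, 3)), but W strictly increases along every unbounded feasible direction, so there is no improving ray and the minimum is attained at a vertex.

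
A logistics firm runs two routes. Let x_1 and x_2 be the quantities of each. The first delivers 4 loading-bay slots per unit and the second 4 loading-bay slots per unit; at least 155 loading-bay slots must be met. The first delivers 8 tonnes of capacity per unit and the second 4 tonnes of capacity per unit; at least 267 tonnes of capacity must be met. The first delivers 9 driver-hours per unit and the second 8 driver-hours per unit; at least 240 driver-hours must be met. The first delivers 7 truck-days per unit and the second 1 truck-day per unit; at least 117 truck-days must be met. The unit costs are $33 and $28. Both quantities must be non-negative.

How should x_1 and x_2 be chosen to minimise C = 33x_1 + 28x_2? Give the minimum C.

x_1 = 28, x_2 = 43/4, minimum C = 1225

Corner points and C = 33x_1 + 28x_2:
  (0, 117) → C = 3276
  (155/4, 0) → C = 5115/4
  (28, 43/4) → C = 1225
  (201/20, 933/20) → C = 32757/20
The feasible region is unbounded (it extends along (0, 1), (1, 0)), but C strictly increases along every unbounded feasible direction, so there is no improving ray and the minimum is attained at a vertex.

The optimum lies where 4x_1 + 4x_2 = 155 and 8x_1 + 4x_2 = 267.
Solving simultaneously gives x_1 = 28, x_2 = 43/4.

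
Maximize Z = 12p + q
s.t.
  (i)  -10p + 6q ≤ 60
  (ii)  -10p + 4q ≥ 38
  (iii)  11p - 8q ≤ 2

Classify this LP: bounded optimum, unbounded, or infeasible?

bounded optimum

Extreme points and Z = 12p + q:
  (3/5, 11) → Z = 91/5
  (-246/7, -340/7) → Z = -3292/7
  (-26/3, -73/6) → Z = -697/6
The feasible region has finitely many vertices and no improving ray; the maximum is 91/5 at (3/5, 11).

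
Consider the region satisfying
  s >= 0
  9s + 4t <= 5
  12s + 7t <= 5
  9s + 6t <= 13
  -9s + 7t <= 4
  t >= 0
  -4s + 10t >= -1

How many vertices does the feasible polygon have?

The feasible vertices (each the meet of two boundaries and inside every other half-plane) are:
  (0, 4/7)
  (0, 0)
  (1/21, 31/49)
  (57/148, 2/37)
  (1/4, 0)

5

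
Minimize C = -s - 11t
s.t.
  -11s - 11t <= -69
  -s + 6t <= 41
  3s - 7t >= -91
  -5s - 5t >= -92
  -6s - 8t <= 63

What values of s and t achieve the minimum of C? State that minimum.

s = 347/35, t = 297/35, minimum C = -3614/35

Feasible corners and C = -s - 11t:
  (-37/77, 520/77) → C = -5683/77
  (1245/22, -1107/22) → C = 5466/11
  (347/35, 297/35) → C = -3614/35
  (1051/10, -867/10) → C = 4243/5

The optimum lies where -s + 6t = 41 and -5s - 5t = -92.
Solving simultaneously gives s = 347/35, t = 297/35.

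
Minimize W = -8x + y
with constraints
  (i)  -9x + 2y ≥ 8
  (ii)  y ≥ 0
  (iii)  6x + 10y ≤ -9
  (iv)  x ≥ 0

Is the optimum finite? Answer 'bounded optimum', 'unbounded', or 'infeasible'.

infeasible

The boundaries -9x + 2y = 8 and x = 0 meet at (0, 4), but that point violates 6x + 10y ≤ -9. Every candidate vertex is excluded by some other constraint, so the feasible region is empty.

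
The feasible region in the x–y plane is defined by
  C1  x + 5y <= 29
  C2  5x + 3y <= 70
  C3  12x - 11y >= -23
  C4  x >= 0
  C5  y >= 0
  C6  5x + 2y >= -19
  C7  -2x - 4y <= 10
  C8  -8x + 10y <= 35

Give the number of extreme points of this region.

Of the 28 pairwise boundary intersections, those satisfying every inequality are:
  (263/22, 75/22)
  (204/71, 371/71)
  (14, 0)
  (0, 23/11)
  (0, 0)

5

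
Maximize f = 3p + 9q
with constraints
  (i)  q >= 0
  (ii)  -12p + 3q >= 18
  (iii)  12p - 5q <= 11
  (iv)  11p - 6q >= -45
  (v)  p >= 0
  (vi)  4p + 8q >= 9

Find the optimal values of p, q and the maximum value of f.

p = 9/13, q = 114/13, maximum f = 81

Corner points and f = 3p + 9q:
  (9/13, 114/13) → f = 81
  (0, 6) → f = 54
  (0, 15/2) → f = 135/2

The optimum lies where -12p + 3q = 18 and 11p - 6q = -45.
Solving simultaneously gives p = 9/13, q = 114/13.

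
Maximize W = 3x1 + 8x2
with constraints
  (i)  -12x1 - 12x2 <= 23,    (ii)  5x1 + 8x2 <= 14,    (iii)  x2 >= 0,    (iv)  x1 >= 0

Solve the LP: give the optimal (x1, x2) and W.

x1 = 0, x2 = 7/4, maximum W = 14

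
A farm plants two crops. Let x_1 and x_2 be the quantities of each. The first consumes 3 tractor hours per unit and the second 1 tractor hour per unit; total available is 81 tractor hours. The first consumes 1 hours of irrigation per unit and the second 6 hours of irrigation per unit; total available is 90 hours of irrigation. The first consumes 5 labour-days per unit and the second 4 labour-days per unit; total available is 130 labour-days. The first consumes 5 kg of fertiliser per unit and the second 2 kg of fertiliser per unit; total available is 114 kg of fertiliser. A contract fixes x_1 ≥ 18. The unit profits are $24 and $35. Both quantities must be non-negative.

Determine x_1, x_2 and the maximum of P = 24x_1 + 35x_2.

Corner points and P = 24x_1 + 35x_2:
  (114/5, 0) → P = 2736/5
  (18, 0) → P = 432
  (98/5, 8) → P = 3752/5
  (18, 10) → P = 782

The binding constraints are 5x_1 + 4x_2 = 130 and x_1 = 18.
Solving simultaneously gives x_1 = 18, x_2 = 10.

x_1 = 18, x_2 = 10, maximum P = 782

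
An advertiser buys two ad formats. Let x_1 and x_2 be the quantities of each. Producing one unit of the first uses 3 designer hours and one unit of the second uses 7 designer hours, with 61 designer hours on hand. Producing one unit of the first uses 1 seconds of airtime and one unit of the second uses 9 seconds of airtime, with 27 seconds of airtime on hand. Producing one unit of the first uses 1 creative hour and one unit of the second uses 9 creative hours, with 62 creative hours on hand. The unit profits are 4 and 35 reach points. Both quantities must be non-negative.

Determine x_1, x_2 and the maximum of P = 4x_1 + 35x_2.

Extreme points and P = 4x_1 + 35x_2:
  (0, 0) → P = 0
  (0, 3) → P = 105
  (61/3, 0) → P = 244/3
  (18, 1) → P = 107

x_1 = 18, x_2 = 1, maximum P = 107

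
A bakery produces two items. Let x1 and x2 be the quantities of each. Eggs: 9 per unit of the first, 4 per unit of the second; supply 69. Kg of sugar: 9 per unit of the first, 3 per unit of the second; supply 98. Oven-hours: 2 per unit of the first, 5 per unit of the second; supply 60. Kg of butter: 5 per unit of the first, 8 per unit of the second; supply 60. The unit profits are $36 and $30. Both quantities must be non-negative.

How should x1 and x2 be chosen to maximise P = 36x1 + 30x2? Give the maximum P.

x1 = 6, x2 = 15/4, maximum P = 657/2

Extreme points and P = 36x1 + 30x2:
  (0, 0) → P = 0
  (0, 15/2) → P = 225
  (23/3, 0) → P = 276
  (6, 15/4) → P = 657/2

The binding constraints are 9x1 + 4x2 = 69 and 5x1 + 8x2 = 60.
Solving simultaneously gives x1 = 6, x2 = 15/4.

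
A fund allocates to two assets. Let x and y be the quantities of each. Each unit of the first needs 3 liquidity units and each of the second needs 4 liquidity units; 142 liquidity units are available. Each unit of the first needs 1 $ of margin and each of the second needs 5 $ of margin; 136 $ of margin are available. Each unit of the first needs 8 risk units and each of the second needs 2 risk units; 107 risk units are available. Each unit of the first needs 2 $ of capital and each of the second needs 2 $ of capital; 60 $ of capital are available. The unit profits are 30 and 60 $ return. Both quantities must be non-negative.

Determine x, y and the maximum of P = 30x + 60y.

Corner points and P = 30x + 60y:
  (0, 0) → P = 0
  (0, 136/5) → P = 1632
  (107/8, 0) → P = 1605/4
  (7/2, 53/2) → P = 1695
  (47/6, 133/6) → P = 1565

The binding constraints are x + 5y = 136 and 2x + 2y = 60.
Solving simultaneously gives x = 7/2, y = 53/2.

x = 7/2, y = 53/2, maximum P = 1695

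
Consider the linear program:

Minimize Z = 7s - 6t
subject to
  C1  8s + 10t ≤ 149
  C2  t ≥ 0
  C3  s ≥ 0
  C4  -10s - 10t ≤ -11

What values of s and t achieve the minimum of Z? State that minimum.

Vertices and Z = 7s - 6t:
  (149/8, 0) → Z = 1043/8
  (0, 149/10) → Z = -447/5
  (11/10, 0) → Z = 77/10
  (0, 11/10) → Z = -33/5

The binding constraints are 8s + 10t = 149 and s = 0.
Solving simultaneously gives s = 0, t = 149/10.

s = 0, t = 149/10, minimum Z = -447/5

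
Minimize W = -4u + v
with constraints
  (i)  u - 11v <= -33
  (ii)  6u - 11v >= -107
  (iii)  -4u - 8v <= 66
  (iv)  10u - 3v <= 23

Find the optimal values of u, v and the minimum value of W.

Vertices and W = -4u + v:
  (-74/5, 91/55) → W = 3347/55
  (352/107, 353/107) → W = -1055/107
  (287/46, 302/23) → W = -272/23

u = 287/46, v = 302/23, minimum W = -272/23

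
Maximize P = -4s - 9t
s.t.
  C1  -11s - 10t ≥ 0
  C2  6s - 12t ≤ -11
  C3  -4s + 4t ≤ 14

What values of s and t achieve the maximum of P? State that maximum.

s = -31/6, t = -5/3, maximum P = 107/3

Extreme points and P = -4s - 9t:
  (-55/96, 121/192) → P = -649/192
  (-5/3, 11/6) → P = -59/6
  (-31/6, -5/3) → P = 107/3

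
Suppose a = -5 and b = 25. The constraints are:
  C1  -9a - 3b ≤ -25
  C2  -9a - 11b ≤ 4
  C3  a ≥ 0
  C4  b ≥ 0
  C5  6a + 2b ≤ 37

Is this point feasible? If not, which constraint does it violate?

Constraint C3: a = -5, which is not ≥ 0. All other constraints are satisfied.

not feasible — violates C3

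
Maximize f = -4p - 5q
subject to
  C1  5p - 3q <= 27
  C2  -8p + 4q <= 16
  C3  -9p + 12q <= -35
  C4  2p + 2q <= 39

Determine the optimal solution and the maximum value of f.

Extreme points and f = -4p - 5q:
  (-39, -74) → f = 526
  (73/11, 68/33) → f = -1216/33
  (-83/15, -106/15) → f = 862/15

p = -39, q = -74, maximum f = 526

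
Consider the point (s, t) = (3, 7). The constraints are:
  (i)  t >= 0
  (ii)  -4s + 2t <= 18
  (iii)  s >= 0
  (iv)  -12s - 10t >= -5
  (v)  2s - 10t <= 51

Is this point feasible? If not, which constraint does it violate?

not feasible — violates (iv)

Constraint (iv): -12s - 10t = -106, which is not ≥ -5. All other constraints are satisfied.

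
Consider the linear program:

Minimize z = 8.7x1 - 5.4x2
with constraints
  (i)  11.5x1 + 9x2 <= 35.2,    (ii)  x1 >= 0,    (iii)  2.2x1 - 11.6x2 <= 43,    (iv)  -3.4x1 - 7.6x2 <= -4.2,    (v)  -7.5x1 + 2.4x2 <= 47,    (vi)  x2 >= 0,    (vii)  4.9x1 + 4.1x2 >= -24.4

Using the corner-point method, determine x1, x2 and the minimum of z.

At the optimal vertex, 11.5x1 + 9x2 = 35.2 and x1 = 0.
Solving simultaneously gives x1 = 0, x2 = 176/45.

x1 = 0, x2 = 176/45, minimum z = -528/25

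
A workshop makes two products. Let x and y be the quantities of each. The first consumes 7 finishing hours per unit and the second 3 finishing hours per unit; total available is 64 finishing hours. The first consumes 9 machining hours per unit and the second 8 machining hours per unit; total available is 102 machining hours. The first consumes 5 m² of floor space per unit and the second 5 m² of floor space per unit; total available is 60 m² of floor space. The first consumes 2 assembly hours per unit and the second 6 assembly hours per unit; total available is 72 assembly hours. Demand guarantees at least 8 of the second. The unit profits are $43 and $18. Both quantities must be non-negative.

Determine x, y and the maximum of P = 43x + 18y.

At the optimal vertex, 5x + 5y = 60 and y = 8.
Solving simultaneously gives x = 4, y = 8.

x = 4, y = 8, maximum P = 316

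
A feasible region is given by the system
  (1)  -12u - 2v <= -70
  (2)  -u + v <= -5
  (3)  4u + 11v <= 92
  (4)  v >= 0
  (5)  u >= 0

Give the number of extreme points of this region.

Intersecting each pair of boundary lines and keeping only the points that satisfy every inequality leaves:
  (40/7, 5/7)
  (35/6, 0)
  (49/5, 24/5)
  (23, 0)

4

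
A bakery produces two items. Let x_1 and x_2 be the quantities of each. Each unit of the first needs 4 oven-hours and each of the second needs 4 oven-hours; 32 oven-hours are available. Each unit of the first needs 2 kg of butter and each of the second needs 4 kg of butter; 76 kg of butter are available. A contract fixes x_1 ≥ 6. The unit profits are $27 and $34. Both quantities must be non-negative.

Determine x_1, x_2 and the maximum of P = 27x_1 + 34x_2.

x_1 = 6, x_2 = 2, maximum P = 230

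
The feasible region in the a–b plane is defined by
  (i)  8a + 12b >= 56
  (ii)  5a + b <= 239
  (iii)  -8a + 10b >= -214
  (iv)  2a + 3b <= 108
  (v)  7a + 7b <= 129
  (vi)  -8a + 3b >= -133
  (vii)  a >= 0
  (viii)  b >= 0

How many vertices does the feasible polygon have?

Of the 27 pairwise boundary intersections, those satisfying every inequality are:
  (0, 14/3)
  (7, 0)
  (1318/77, 101/77)
  (0, 129/7)
  (133/8, 0)

5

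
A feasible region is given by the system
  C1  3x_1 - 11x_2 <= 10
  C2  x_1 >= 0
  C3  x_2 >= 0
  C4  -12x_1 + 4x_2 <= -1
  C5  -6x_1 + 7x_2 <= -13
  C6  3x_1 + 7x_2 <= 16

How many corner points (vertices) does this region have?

4

Of the 15 pairwise boundary intersections, those satisfying every inequality are:
  (10/3, 0)
  (41/9, 1/3)
  (13/6, 0)
  (29/9, 19/21)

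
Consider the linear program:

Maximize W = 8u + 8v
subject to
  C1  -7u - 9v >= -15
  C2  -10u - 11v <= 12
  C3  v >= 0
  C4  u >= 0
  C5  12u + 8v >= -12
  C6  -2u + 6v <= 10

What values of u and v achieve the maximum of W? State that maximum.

Vertices and W = 8u + 8v:
  (15/7, 0) → W = 120/7
  (0, 5/3) → W = 40/3
  (0, 0) → W = 0

u = 15/7, v = 0, maximum W = 120/7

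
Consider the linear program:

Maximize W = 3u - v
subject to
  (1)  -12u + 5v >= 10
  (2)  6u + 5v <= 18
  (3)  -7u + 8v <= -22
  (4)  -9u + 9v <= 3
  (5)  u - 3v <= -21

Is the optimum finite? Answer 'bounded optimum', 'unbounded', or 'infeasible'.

infeasible

The boundaries -12u + 5v = 10 and -7u + 8v = -22 meet at (-190/61, -334/61), but that point violates u - 3v ≤ -21. Every candidate vertex is excluded by some other constraint, so the feasible region is empty.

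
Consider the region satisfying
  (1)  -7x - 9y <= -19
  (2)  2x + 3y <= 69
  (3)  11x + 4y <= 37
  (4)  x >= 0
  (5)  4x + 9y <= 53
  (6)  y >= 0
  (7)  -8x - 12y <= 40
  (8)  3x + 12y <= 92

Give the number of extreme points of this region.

Pairwise boundary intersections that survive every other constraint:
  (0, 19/9)
  (19/7, 0)
  (121/83, 435/83)
  (37/11, 0)
  (0, 53/9)

5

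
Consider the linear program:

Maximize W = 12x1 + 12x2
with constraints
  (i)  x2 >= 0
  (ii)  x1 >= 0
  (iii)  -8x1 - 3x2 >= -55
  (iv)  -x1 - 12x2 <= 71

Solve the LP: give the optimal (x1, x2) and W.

x1 = 0, x2 = 55/3, maximum W = 220

Feasible corners and W = 12x1 + 12x2:
  (0, 0) → W = 0
  (55/8, 0) → W = 165/2
  (0, 55/3) → W = 220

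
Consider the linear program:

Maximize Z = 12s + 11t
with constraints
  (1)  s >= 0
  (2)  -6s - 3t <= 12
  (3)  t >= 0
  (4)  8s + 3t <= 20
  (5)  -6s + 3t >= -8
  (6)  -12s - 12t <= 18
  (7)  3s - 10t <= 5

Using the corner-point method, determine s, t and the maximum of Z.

s = 0, t = 20/3, maximum Z = 220/3

Corner points and Z = 12s + 11t:
  (0, 0) → Z = 0
  (0, 20/3) → Z = 220/3
  (4/3, 0) → Z = 16
  (2, 4/3) → Z = 116/3

The binding constraints are s = 0 and 8s + 3t = 20.
Solving simultaneously gives s = 0, t = 20/3.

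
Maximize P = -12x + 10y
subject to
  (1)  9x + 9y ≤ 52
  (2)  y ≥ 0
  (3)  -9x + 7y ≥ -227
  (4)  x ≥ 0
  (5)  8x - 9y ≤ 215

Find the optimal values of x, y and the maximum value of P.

x = 0, y = 52/9, maximum P = 520/9

Feasible corners and P = -12x + 10y:
  (52/9, 0) → P = -208/3
  (0, 52/9) → P = 520/9
  (0, 0) → P = 0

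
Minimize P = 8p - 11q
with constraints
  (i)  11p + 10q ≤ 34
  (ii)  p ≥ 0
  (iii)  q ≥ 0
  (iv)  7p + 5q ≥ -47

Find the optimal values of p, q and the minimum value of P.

p = 0, q = 17/5, minimum P = -187/5

Extreme points and P = 8p - 11q:
  (0, 17/5) → P = -187/5
  (34/11, 0) → P = 272/11
  (0, 0) → P = 0

The optimum lies where 11p + 10q = 34 and p = 0.
Solving simultaneously gives p = 0, q = 17/5.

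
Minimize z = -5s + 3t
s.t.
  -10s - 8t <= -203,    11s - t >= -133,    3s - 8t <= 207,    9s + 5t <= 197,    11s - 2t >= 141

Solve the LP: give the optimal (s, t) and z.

s = 51/2, t = -13/2, minimum z = -147

Corner points and z = -5s + 3t:
  (51/2, -13/2) → z = -147
  (767/54, 823/108) → z = -5201/108
  (1099/73, 898/73) → z = -2801/73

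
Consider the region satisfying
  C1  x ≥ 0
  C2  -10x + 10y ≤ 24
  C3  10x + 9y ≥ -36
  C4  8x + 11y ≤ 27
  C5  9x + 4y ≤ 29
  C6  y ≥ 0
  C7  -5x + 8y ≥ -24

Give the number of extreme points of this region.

5

Pairwise boundary intersections that survive every other constraint:
  (0, 12/5)
  (0, 0)
  (3/95, 231/95)
  (211/67, 11/67)
  (29/9, 0)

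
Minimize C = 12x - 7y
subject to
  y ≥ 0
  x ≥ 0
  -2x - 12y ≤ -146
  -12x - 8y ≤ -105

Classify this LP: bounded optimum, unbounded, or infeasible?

unbounded

From the feasible point (73, 0), moving in the direction (0, 1) keeps every constraint satisfied while C decreases without bound.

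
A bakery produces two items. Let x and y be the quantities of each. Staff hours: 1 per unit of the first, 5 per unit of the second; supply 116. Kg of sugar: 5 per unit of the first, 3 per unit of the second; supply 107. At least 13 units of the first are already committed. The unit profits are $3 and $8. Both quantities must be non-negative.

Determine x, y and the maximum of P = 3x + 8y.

x = 13, y = 14, maximum P = 151

Vertices and P = 3x + 8y:
  (107/5, 0) → P = 321/5
  (13, 0) → P = 39
  (13, 14) → P = 151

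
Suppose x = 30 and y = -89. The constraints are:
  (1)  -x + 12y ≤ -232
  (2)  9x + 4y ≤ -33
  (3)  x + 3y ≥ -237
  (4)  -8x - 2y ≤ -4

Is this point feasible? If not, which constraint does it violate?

feasible

(1): -1098 ≤ -232 ✓
(2): -86 ≤ -33 ✓
(3): -237 ≥ -237 ✓
(4): -62 ≤ -4 ✓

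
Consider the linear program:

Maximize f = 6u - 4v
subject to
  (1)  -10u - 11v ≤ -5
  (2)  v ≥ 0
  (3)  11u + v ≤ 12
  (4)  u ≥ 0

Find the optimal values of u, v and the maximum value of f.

u = 12/11, v = 0, maximum f = 72/11

Feasible corners and f = 6u - 4v:
  (1/2, 0) → f = 3
  (0, 5/11) → f = -20/11
  (12/11, 0) → f = 72/11
  (0, 12) → f = -48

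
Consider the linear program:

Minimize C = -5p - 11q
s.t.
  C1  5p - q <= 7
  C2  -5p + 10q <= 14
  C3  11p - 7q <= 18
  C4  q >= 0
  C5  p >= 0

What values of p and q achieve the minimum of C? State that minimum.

p = 28/15, q = 7/3, minimum C = -35

The binding constraints are 5p - q = 7 and -5p + 10q = 14.
Solving simultaneously gives p = 28/15, q = 7/3.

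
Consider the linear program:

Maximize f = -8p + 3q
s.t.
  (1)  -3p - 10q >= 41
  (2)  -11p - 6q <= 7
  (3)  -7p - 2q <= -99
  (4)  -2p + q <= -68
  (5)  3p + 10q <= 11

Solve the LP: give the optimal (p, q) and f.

Extreme points and f = -8p + 3q:
  (639/23, -286/23) → f = -5970/23
  (152/5, -569/10) → f = -4139/10
  (235/11, -278/11) → f = -2714/11
The feasible region is unbounded (it extends along (6, -11), (10, -3)), but f strictly decreases along every unbounded feasible direction, so there is no improving ray and the maximum is attained at a vertex.

p = 235/11, q = -278/11, maximum f = -2714/11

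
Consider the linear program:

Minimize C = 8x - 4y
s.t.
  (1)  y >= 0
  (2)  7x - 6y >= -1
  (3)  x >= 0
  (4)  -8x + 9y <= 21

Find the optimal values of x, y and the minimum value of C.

Vertices and C = 8x - 4y:
  (0, 0) → C = 0
  (0, 1/6) → C = -2/3
  (39/5, 139/15) → C = 76/3
The feasible region is unbounded (it extends along (9, 8), (1, 0)), but C strictly increases along every unbounded feasible direction, so there is no improving ray and the minimum is attained at a vertex.

x = 0, y = 1/6, minimum C = -2/3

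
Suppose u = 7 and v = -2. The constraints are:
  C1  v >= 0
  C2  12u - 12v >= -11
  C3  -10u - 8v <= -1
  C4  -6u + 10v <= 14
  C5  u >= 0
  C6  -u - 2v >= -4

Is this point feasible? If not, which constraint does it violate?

not feasible — violates C1

Constraint C1: v = -2, which is not ≥ 0. All other constraints are satisfied.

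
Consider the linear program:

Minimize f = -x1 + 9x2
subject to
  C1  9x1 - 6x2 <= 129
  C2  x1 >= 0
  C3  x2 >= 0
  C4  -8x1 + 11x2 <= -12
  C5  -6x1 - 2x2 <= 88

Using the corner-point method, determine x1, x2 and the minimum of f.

Extreme points and f = -x1 + 9x2:
  (43/3, 0) → f = -43/3
  (449/17, 308/17) → f = 2323/17
  (3/2, 0) → f = -3/2

At the optimal vertex, 9x1 - 6x2 = 129 and x2 = 0.
Solving simultaneously gives x1 = 43/3, x2 = 0.

x1 = 43/3, x2 = 0, minimum f = -43/3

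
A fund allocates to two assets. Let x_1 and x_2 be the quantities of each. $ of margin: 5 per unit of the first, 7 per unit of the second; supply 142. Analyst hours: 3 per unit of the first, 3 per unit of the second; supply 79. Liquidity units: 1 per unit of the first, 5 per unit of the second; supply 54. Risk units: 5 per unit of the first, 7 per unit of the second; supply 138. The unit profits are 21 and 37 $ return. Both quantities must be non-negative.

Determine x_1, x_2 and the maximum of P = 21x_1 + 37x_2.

x_1 = 52/3, x_2 = 22/3, maximum P = 1906/3

Extreme points and P = 21x_1 + 37x_2:
  (0, 0) → P = 0
  (0, 54/5) → P = 1998/5
  (79/3, 0) → P = 553
  (139/6, 19/6) → P = 1811/3
  (52/3, 22/3) → P = 1906/3

At the optimal vertex, x_1 + 5x_2 = 54 and 5x_1 + 7x_2 = 138.
Solving simultaneously gives x_1 = 52/3, x_2 = 22/3.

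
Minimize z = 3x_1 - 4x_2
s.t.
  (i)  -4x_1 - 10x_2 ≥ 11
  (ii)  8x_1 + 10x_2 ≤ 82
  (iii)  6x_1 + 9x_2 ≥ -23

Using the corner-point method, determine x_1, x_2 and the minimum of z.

x_1 = -131/24, x_2 = 13/12, minimum z = -497/24

Corner points and z = 3x_1 - 4x_2:
  (93/4, -52/5) → z = 2227/20
  (-131/24, 13/12) → z = -497/24
  (242/3, -169/3) → z = 1402/3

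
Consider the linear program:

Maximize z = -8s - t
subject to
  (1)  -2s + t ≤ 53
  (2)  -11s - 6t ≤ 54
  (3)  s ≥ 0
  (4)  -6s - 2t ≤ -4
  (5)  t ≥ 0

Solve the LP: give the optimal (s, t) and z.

s = 0, t = 2, maximum z = -2

Vertices and z = -8s - t:
  (0, 53) → z = -53
  (0, 2) → z = -2
  (2/3, 0) → z = -16/3
The feasible region is unbounded (it extends along (1, 2), (1, 0)), but z strictly decreases along every unbounded feasible direction, so there is no improving ray and the maximum is attained at a vertex.

The binding constraints are s = 0 and -6s - 2t = -4.
Solving simultaneously gives s = 0, t = 2.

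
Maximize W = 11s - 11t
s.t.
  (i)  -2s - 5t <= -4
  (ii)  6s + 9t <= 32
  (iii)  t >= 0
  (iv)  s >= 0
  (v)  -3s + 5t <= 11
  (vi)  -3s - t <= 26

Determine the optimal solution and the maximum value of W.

Feasible corners and W = 11s - 11t:
  (2, 0) → W = 22
  (0, 4/5) → W = -44/5
  (16/3, 0) → W = 176/3
  (61/57, 54/19) → W = -1111/57
  (0, 11/5) → W = -121/5

The binding constraints are 6s + 9t = 32 and t = 0.
Solving simultaneously gives s = 16/3, t = 0.

s = 16/3, t = 0, maximum W = 176/3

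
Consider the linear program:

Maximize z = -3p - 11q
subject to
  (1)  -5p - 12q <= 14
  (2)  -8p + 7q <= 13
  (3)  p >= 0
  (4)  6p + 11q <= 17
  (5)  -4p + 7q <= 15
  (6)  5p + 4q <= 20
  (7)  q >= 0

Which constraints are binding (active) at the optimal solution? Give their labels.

(3) and (7)

Vertices and z = -3p - 11q:
  (0, 17/11) → z = -17
  (0, 0) → z = 0
  (17/6, 0) → z = -17/2

The maximum is at (0, 0). Substituting into each constraint, equality holds for (3) and (7); the remaining constraints have slack.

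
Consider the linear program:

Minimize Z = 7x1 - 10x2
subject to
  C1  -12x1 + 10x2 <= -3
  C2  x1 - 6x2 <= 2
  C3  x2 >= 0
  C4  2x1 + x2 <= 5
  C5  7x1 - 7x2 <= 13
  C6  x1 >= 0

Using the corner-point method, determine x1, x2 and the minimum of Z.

x1 = 53/32, x2 = 27/16, minimum Z = -169/32

Vertices and Z = 7x1 - 10x2:
  (1/4, 0) → Z = 7/4
  (53/32, 27/16) → Z = -169/32
  (13/7, 0) → Z = 13
  (16/7, 3/7) → Z = 82/7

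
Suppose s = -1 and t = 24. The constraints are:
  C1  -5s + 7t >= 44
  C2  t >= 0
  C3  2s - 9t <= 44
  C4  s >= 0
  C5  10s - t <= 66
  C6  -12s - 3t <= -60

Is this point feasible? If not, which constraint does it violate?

Constraint C4: s = -1, which is not ≥ 0. All other constraints are satisfied.

not feasible — violates C4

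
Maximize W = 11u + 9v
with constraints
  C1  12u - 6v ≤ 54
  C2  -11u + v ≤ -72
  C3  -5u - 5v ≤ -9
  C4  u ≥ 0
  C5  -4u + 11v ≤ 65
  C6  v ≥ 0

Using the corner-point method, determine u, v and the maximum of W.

The optimum lies where 12u - 6v = 54 and -4u + 11v = 65.
Solving simultaneously gives u = 82/9, v = 83/9.

u = 82/9, v = 83/9, maximum W = 1649/9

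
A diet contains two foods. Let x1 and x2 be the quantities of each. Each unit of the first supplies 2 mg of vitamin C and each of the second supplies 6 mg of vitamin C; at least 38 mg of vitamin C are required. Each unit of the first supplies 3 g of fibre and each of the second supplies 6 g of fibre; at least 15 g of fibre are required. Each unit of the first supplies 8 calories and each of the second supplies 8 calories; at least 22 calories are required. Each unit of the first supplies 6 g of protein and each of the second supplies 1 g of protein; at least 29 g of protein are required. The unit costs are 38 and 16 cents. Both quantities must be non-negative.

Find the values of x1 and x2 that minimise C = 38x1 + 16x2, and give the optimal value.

x1 = 4, x2 = 5, minimum C = 232

Vertices and C = 38x1 + 16x2:
  (0, 29) → C = 464
  (19, 0) → C = 722
  (4, 5) → C = 232
The feasible region is unbounded (it extends along (0, 1), (1, 0)), but C strictly increases along every unbounded feasible direction, so there is no improving ray and the minimum is attained at a vertex.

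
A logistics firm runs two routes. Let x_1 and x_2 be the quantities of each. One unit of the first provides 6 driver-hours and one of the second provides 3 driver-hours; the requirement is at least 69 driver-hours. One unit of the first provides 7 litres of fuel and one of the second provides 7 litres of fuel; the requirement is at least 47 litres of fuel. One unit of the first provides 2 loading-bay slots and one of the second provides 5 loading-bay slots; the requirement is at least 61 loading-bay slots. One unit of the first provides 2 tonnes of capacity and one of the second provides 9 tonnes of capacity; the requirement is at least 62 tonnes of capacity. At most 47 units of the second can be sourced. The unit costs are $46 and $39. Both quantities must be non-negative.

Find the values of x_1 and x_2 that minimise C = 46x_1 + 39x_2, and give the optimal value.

Feasible corners and C = 46x_1 + 39x_2:
  (0, 23) → C = 897
  (0, 47) → C = 1833
  (31, 0) → C = 1426
  (27/4, 19/2) → C = 681
  (239/8, 1/4) → C = 1384
The feasible region is unbounded (it extends along (1, 0)), but C strictly increases along every unbounded feasible direction, so there is no improving ray and the minimum is attained at a vertex.

The binding constraints are 6x_1 + 3x_2 = 69 and 2x_1 + 5x_2 = 61.
Solving simultaneously gives x_1 = 27/4, x_2 = 19/2.

x_1 = 27/4, x_2 = 19/2, minimum C = 681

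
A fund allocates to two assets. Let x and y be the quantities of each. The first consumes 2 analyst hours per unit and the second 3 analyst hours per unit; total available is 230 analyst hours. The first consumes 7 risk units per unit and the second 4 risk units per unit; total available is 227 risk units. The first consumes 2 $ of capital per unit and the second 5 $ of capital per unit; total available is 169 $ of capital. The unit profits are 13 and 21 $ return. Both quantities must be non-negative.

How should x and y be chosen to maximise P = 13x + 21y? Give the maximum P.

Extreme points and P = 13x + 21y:
  (0, 0) → P = 0
  (0, 169/5) → P = 3549/5
  (227/7, 0) → P = 2951/7
  (17, 27) → P = 788

x = 17, y = 27, maximum P = 788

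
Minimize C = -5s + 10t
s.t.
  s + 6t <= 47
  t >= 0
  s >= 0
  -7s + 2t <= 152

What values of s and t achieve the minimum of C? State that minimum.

Feasible corners and C = -5s + 10t:
  (47, 0) → C = -235
  (0, 47/6) → C = 235/3
  (0, 0) → C = 0

s = 47, t = 0, minimum C = -235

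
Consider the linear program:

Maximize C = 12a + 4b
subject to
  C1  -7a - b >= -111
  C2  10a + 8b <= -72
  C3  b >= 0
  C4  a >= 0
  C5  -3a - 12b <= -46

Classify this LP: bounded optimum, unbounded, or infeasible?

The boundaries -7a - b = -111 and b = 0 meet at (111/7, 0), but that point violates 10a + 8b ≤ -72. Every candidate vertex is excluded by some other constraint, so the feasible region is empty.

infeasible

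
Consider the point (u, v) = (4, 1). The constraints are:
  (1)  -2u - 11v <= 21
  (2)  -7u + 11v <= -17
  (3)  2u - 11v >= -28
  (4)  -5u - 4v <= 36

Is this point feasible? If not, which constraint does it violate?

(1): -19 ≤ 21 ✓
(2): -17 ≤ -17 ✓
(3): -3 ≥ -28 ✓
(4): -24 ≤ 36 ✓

feasible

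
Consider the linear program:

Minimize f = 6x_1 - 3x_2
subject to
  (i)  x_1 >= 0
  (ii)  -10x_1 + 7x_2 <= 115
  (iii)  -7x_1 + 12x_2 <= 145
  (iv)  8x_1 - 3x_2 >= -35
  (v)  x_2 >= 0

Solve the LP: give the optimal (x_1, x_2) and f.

Extreme points and f = 6x_1 - 3x_2:
  (0, 35/3) → f = -35
  (0, 0) → f = 0
  (1/5, 61/5) → f = -177/5
The feasible region is unbounded (it extends along (12, 7), (1, 0)), but f strictly increases along every unbounded feasible direction, so there is no improving ray and the minimum is attained at a vertex.

At the optimal vertex, -7x_1 + 12x_2 = 145 and 8x_1 - 3x_2 = -35.
Solving simultaneously gives x_1 = 1/5, x_2 = 61/5.

x_1 = 1/5, x_2 = 61/5, minimum f = -177/5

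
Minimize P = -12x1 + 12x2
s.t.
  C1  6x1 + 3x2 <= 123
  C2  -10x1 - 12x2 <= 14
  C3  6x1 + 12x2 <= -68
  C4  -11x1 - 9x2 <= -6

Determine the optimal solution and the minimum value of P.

x1 = 253/7, x2 = -219/7, minimum P = -5664/7

Corner points and P = -12x1 + 12x2:
  (253/7, -219/7) → P = -5664/7
  (280/9, -191/9) → P = -628
  (27/2, -149/12) → P = -311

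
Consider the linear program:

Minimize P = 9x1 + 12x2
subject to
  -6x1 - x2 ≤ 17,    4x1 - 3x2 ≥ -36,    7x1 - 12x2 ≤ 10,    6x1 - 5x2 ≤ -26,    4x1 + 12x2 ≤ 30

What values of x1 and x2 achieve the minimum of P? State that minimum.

Corner points and P = 9x1 + 12x2:
  (-37/12, 3/2) → P = -39/4
  (-117/34, 62/17) → P = 435/34
  (-81/46, 71/23) → P = 975/46

The binding constraints are -6x1 - x2 = 17 and 6x1 - 5x2 = -26.
Solving simultaneously gives x1 = -37/12, x2 = 3/2.

x1 = -37/12, x2 = 3/2, minimum P = -39/4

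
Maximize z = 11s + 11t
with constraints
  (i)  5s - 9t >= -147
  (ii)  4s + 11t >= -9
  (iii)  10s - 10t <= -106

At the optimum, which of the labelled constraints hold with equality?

Feasible corners and z = 11s + 11t:
  (-1698/91, 543/91) → z = -1815/13
  (129/10, 47/2) → z = 2002/5
  (-628/75, 167/75) → z = -5071/75

The maximum is at (129/10, 47/2). Substituting into each constraint, equality holds for (i) and (iii); the remaining constraints have slack.

(i) and (iii)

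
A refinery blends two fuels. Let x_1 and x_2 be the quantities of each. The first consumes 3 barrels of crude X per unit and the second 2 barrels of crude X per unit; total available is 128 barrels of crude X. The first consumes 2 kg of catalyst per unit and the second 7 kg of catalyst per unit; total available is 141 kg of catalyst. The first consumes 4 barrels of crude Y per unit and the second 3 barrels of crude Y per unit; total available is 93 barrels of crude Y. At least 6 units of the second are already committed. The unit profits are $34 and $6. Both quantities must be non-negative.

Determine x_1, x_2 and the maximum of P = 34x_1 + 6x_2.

x_1 = 75/4, x_2 = 6, maximum P = 1347/2

Vertices and P = 34x_1 + 6x_2:
  (0, 141/7) → P = 846/7
  (0, 6) → P = 36
  (114/11, 189/11) → P = 5010/11
  (75/4, 6) → P = 1347/2

The optimum lies where 4x_1 + 3x_2 = 93 and x_2 = 6.
Solving simultaneously gives x_1 = 75/4, x_2 = 6.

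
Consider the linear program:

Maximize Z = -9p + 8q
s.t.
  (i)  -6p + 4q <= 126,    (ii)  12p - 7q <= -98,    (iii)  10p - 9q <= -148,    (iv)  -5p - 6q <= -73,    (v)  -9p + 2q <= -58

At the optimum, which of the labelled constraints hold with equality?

Feasible corners and Z = -9p + 8q:
  (245/3, 154) → Z = 497
  (121/6, 247/4) → Z = 625/2
  (602/39, 526/13) → Z = 2402/13

The maximum is at (245/3, 154). Substituting into each constraint, equality holds for (i) and (ii); the remaining constraints have slack.

(i) and (ii)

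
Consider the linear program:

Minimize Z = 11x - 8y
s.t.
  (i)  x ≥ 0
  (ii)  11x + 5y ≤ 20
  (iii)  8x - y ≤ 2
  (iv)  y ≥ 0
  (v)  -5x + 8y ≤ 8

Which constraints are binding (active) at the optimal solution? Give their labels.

(i) and (v)

Feasible corners and Z = 11x - 8y:
  (0, 0) → Z = 0
  (0, 1) → Z = -8
  (1/4, 0) → Z = 11/4
  (24/59, 74/59) → Z = -328/59

The minimum is at (0, 1). Substituting into each constraint, equality holds for (i) and (v); the remaining constraints have slack.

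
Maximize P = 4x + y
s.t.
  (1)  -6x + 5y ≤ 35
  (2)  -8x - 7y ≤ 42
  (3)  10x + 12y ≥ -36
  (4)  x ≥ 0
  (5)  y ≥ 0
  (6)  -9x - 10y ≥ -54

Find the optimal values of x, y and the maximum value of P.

Extreme points and P = 4x + y:
  (0, 0) → P = 0
  (0, 27/5) → P = 27/5
  (6, 0) → P = 24

The optimum lies where y = 0 and -9x - 10y = -54.
Solving simultaneously gives x = 6, y = 0.

x = 6, y = 0, maximum P = 24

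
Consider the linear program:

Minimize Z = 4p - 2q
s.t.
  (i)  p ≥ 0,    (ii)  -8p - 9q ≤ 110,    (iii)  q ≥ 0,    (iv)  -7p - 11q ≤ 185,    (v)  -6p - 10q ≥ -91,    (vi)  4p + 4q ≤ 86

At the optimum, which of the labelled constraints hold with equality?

Vertices and Z = 4p - 2q:
  (0, 0) → Z = 0
  (0, 91/10) → Z = -91/5
  (91/6, 0) → Z = 182/3

The minimum is at (0, 91/10). Substituting into each constraint, equality holds for (i) and (v); the remaining constraints have slack.

(i) and (v)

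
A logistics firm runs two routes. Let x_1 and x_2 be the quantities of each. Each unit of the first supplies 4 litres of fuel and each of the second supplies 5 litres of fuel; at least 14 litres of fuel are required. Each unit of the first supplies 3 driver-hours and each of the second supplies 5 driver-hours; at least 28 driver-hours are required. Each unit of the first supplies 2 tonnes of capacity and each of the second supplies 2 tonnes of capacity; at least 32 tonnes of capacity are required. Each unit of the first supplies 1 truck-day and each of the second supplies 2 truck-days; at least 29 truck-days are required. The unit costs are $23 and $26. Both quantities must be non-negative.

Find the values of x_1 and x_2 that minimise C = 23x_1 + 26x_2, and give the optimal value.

x_1 = 3, x_2 = 13, minimum C = 407

Vertices and C = 23x_1 + 26x_2:
  (0, 16) → C = 416
  (29, 0) → C = 667
  (3, 13) → C = 407
The feasible region is unbounded (it extends along (0, 1), (1, 0)), but C strictly increases along every unbounded feasible direction, so there is no improving ray and the minimum is attained at a vertex.

At the optimal vertex, 2x_1 + 2x_2 = 32 and x_1 + 2x_2 = 29.
Solving simultaneously gives x_1 = 3, x_2 = 13.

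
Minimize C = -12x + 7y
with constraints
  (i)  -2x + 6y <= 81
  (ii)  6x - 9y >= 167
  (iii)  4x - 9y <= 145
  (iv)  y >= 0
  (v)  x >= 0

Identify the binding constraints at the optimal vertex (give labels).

Corner points and C = -12x + 7y:
  (577/6, 410/9) → C = -7516/9
  (533/2, 307/3) → C = -7445/3
  (167/6, 0) → C = -334
  (145/4, 0) → C = -435

The minimum is at (533/2, 307/3). Substituting into each constraint, equality holds for (i) and (iii); the remaining constraints have slack.

(i) and (iii)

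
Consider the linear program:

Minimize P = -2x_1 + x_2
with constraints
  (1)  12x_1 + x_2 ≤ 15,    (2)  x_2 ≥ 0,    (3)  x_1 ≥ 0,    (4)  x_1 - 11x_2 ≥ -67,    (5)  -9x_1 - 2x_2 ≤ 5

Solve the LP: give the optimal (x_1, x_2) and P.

x_1 = 5/4, x_2 = 0, minimum P = -5/2

Vertices and P = -2x_1 + x_2:
  (5/4, 0) → P = -5/2
  (14/19, 117/19) → P = 89/19
  (0, 0) → P = 0
  (0, 67/11) → P = 67/11

The binding constraints are 12x_1 + x_2 = 15 and x_2 = 0.
Solving simultaneously gives x_1 = 5/4, x_2 = 0.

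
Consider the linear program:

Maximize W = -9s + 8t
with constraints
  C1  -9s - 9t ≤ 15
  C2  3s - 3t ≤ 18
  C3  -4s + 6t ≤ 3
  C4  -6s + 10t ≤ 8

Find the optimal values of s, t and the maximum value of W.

s = -13/10, t = -11/30, maximum W = 263/30

Corner points and W = -9s + 8t:
  (13/6, -23/6) → W = -301/6
  (-13/10, -11/30) → W = 263/30
  (17, 11) → W = -65
  (9/2, 7/2) → W = -25/2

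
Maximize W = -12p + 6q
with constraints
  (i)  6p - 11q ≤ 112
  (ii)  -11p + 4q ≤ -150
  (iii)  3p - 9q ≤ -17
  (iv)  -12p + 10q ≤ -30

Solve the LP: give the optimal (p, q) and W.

The feasible region is unbounded (it extends along (11, 6), (5, 6)), but W strictly decreases along every unbounded feasible direction, so there is no improving ray and the maximum is attained at a vertex.

The optimum lies where -11p + 4q = -150 and -12p + 10q = -30.
Solving simultaneously gives p = 690/31, q = 735/31.

p = 690/31, q = 735/31, maximum W = -3870/31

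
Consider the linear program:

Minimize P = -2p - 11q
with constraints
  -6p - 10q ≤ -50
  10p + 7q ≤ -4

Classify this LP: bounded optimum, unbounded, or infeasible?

From the feasible point (-195/29, 262/29), moving in the direction (-10, 6) keeps every constraint satisfied while P decreases without bound.

unbounded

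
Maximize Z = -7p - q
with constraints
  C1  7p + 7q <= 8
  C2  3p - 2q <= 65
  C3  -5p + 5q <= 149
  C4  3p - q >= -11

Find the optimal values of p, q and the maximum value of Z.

p = -29, q = -76, maximum Z = 279

Corner points and Z = -7p - q:
  (471/35, -431/35) → Z = -2866/35
  (-69/28, 101/28) → Z = 191/14
  (-29, -76) → Z = 279

The optimum lies where 3p - 2q = 65 and 3p - q = -11.
Solving simultaneously gives p = -29, q = -76.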